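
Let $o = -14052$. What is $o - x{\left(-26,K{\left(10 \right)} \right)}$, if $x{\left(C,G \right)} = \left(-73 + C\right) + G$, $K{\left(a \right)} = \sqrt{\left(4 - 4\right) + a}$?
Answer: $-13953 - \sqrt{10} \approx -13956.0$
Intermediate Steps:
$K{\left(a \right)} = \sqrt{a}$ ($K{\left(a \right)} = \sqrt{0 + a} = \sqrt{a}$)
$x{\left(C,G \right)} = -73 + C + G$
$o - x{\left(-26,K{\left(10 \right)} \right)} = -14052 - \left(-73 - 26 + \sqrt{10}\right) = -14052 - \left(-99 + \sqrt{10}\right) = -14052 + \left(99 - \sqrt{10}\right) = -13953 - \sqrt{10}$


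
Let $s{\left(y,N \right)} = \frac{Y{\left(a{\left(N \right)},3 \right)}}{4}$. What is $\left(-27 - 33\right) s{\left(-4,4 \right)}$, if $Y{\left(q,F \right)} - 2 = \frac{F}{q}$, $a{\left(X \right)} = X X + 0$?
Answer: $- \frac{525}{16} \approx -32.813$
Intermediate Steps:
$a{\left(X \right)} = X^{2}$ ($a{\left(X \right)} = X^{2} + 0 = X^{2}$)
$Y{\left(q,F \right)} = 2 + \frac{F}{q}$
$s{\left(y,N \right)} = \frac{1}{2} + \frac{3}{4 N^{2}}$ ($s{\left(y,N \right)} = \frac{2 + \frac{3}{N^{2}}}{4} = \left(2 + \frac{3}{N^{2}}\right) \frac{1}{4} = \frac{1}{2} + \frac{3}{4 N^{2}}$)
$\left(-27 - 33\right) s{\left(-4,4 \right)} = \left(-27 - 33\right) \left(\frac{1}{2} + \frac{3}{4 \cdot 16}\right) = - 60 \left(\frac{1}{2} + \frac{3}{4} \cdot \frac{1}{16}\right) = - 60 \left(\frac{1}{2} + \frac{3}{64}\right) = \left(-60\right) \frac{35}{64} = - \frac{525}{16}$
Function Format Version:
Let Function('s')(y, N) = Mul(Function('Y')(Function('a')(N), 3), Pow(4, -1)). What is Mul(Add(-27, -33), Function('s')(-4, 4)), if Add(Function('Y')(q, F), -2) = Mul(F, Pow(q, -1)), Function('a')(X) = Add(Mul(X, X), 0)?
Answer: Rational(-525, 16) ≈ -32.813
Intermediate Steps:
Function('a')(X) = Pow(X, 2) (Function('a')(X) = Add(Pow(X, 2), 0) = Pow(X, 2))
Function('Y')(q, F) = Add(2, Mul(F, Pow(q, -1)))
Function('s')(y, N) = Add(Rational(1, 2), Mul(Rational(3, 4), Pow(N, -2))) (Function('s')(y, N) = Mul(Add(2, Mul(3, Pow(Pow(N, 2), -1))), Pow(4, -1)) = Mul(Add(2, Mul(3, Pow(N, -2))), Rational(1, 4)) = Add(Rational(1, 2), Mul(Rational(3, 4), Pow(N, -2))))
Mul(Add(-27, -33), Function('s')(-4, 4)) = Mul(Add(-27, -33), Add(Rational(1, 2), Mul(Rational(3, 4), Pow(4, -2)))) = Mul(-60, Add(Rational(1, 2), Mul(Rational(3, 4), Rational(1, 16)))) = Mul(-60, Add(Rational(1, 2), Rational(3, 64))) = Mul(-60, Rational(35, 64)) = Rational(-525, 16)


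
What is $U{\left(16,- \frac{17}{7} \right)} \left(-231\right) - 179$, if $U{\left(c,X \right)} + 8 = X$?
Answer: $2230$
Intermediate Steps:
$U{\left(c,X \right)} = -8 + X$
$U{\left(16,- \frac{17}{7} \right)} \left(-231\right) - 179 = \left(-8 - \frac{17}{7}\right) \left(-231\right) - 179 = \left(- \frac{73}{7}\right) \left(-231\right) - 179 = 2409 - 179 = 2230$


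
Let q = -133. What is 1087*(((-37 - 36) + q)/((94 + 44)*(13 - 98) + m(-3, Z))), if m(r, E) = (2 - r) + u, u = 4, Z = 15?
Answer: 223922/11721 ≈ 19.104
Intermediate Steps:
m(r, E) = 6 - r (m(r, E) = (2 - r) + 4 = 6 - r)
1087*(((-37 - 36) + q)/((94 + 44)*(13 - 98) + m(-3, Z))) = 1087*(((-37 - 36) - 133)/((94 + 44)*(13 - 98) + (6 - 1*(-3)))) = 1087*((-73 - 133)/(138*(-85) + (6 + 3))) = 1087*(-206/(-11730 + 9)) = 1087*(-206/(-11721)) = 1087*(-206*(-1/11721)) = 1087*(206/11721) = 223922/11721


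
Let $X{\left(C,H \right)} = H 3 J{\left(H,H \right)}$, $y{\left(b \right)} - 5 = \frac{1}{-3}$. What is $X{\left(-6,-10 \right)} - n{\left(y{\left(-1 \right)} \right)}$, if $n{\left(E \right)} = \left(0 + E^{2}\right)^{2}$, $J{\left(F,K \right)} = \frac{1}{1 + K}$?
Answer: $- \frac{38146}{81} \approx -470.94$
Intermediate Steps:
$y{\left(b \right)} = \frac{14}{3}$ ($y{\left(b \right)} = 5 + \frac{1}{-3} = 5 - \frac{1}{3} = \frac{14}{3}$)
$n{\left(E \right)} = E^{4}$ ($n{\left(E \right)} = \left(E^{2}\right)^{2} = E^{4}$)
$X{\left(C,H \right)} = \frac{3 H}{1 + H}$ ($X{\left(C,H \right)} = \frac{H 3}{1 + H} = \frac{3 H}{1 + H}$)
$X{\left(-6,-10 \right)} - n{\left(y{\left(-1 \right)} \right)} = 3 \left(-10\right) \frac{1}{1 - 10} - \left(\frac{14}{3}\right)^{4} = 3 \left(-10\right) \frac{1}{-9} - \frac{38416}{81} = 3 \left(-10\right) \left(- \frac{1}{9}\right) - \frac{38416}{81} = \frac{10}{3} - \frac{38416}{81} = - \frac{38146}{81}$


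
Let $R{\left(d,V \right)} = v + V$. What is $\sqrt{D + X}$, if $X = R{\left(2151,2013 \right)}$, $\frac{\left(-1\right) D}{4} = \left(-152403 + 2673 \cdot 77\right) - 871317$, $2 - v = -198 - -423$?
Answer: $\sqrt{3273386} \approx 1809.3$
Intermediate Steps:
$v = -223$ ($v = 2 - \left(-198 - -423\right) = 2 - \left(-198 + 423\right) = 2 - 225 = -223$)
$D = 3271596$ ($D = - 4 \left(\left(-152403 + 2673 \cdot 77\right) - 871317\right) = - 4 \left(\left(-152403 + 205821\right) - 871317\right) = - 4 \left(53418 - 871317\right) = \left(-4\right) \left(-817899\right) = 3271596$)
$R{\left(d,V \right)} = -223 + V$
$X = 1790$ ($X = -223 + 2013 = 1790$)
$\sqrt{D + X} = \sqrt{3271596 + 1790} = \sqrt{3273386}$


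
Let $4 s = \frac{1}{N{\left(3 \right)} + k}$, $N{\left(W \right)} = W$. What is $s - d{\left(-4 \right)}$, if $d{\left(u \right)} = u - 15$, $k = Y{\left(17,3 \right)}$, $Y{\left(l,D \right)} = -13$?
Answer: $\frac{759}{40} \approx 18.975$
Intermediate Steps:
$k = -13$
$s = - \frac{1}{40}$ ($s = \frac{1}{4 \left(3 - 13\right)} = \frac{1}{4 \left(-10\right)} = \frac{1}{4} \left(- \frac{1}{10}\right) = - \frac{1}{40} \approx -0.025$)
$d{\left(u \right)} = -15 + u$ ($d{\left(u \right)} = u - 15 = -15 + u$)
$s - d{\left(-4 \right)} = - \frac{1}{40} - \left(-15 - 4\right) = - \frac{1}{40} - -19 = - \frac{1}{40} + 19 = \frac{759}{40}$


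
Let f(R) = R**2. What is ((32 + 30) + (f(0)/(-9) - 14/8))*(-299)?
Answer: -72059/4 ≈ -18015.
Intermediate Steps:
((32 + 30) + (f(0)/(-9) - 14/8))*(-299) = ((32 + 30) + (0**2/(-9) - 14/8))*(-299) = (62 + (0*(-1/9) - 14*1/8))*(-299) = (62 + (0 - 7/4))*(-299) = (62 - 7/4)*(-299) = (241/4)*(-299) = -72059/4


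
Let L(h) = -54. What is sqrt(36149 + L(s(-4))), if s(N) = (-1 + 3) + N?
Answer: sqrt(36095) ≈ 189.99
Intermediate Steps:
s(N) = 2 + N
sqrt(36149 + L(s(-4))) = sqrt(36149 - 54) = sqrt(36095)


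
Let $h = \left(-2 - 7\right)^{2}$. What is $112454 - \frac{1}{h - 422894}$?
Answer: $\frac{47547013103}{422813} \approx 1.1245 \cdot 10^{5}$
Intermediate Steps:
$h = 81$ ($h = \left(-9\right)^{2} = 81$)
$112454 - \frac{1}{h - 422894} = 112454 - \frac{1}{81 - 422894} = 112454 - \frac{1}{-422813} = 112454 - - \frac{1}{422813} = 112454 + \frac{1}{422813} = \frac{47547013103}{422813}$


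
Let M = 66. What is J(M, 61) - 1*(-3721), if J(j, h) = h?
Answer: 3782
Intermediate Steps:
J(M, 61) - 1*(-3721) = 61 - 1*(-3721) = 61 + 3721 = 3782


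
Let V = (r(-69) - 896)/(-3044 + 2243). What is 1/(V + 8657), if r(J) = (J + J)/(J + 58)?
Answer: 8811/76286545 ≈ 0.00011550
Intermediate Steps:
r(J) = 2*J/(58 + J) (r(J) = (2*J)/(58 + J) = 2*J/(58 + J))
V = 9718/8811 (V = (2*(-69)/(58 - 69) - 896)/(-3044 + 2243) = (2*(-69)/(-11) - 896)/(-801) = (2*(-69)*(-1/11) - 896)*(-1/801) = (138/11 - 896)*(-1/801) = -9718/11*(-1/801) = 9718/8811 ≈ 1.1029)
1/(V + 8657) = 1/(9718/8811 + 8657) = 1/(76286545/8811) = 8811/76286545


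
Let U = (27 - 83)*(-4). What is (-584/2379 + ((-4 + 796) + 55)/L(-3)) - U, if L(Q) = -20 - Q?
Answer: -11084173/40443 ≈ -274.07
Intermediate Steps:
U = 224 (U = -56*(-4) = 224)
(-584/2379 + ((-4 + 796) + 55)/L(-3)) - U = (-584/2379 + ((-4 + 796) + 55)/(-20 - 1*(-3))) - 1*224 = (-584*1/2379 + (792 + 55)/(-20 + 3)) - 224 = (-584/2379 + 847/(-17)) - 224 = (-584/2379 + 847*(-1/17)) - 224 = (-584/2379 - 847/17) - 224 = -2024941/40443 - 224 = -11084173/40443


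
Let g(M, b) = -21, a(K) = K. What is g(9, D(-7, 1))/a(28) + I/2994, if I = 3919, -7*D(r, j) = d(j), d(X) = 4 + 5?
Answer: 3347/5988 ≈ 0.55895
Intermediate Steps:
d(X) = 9
D(r, j) = -9/7 (D(r, j) = -⅐*9 = -9/7)
g(9, D(-7, 1))/a(28) + I/2994 = -21/28 + 3919/2994 = -21*1/28 + 3919*(1/2994) = -¾ + 3919/2994 = 3347/5988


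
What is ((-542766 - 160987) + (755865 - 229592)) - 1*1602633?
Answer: -1780113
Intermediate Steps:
((-542766 - 160987) + (755865 - 229592)) - 1*1602633 = (-703753 + 526273) - 1602633 = -177480 - 1602633 = -1780113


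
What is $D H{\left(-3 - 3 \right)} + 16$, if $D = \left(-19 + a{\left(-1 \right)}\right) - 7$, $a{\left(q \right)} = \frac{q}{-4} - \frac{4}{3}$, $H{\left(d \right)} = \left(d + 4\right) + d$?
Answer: $\frac{698}{3} \approx 232.67$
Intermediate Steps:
$H{\left(d \right)} = 4 + 2 d$ ($H{\left(d \right)} = \left(4 + d\right) + d = 4 + 2 d$)
$a{\left(q \right)} = - \frac{4}{3} - \frac{q}{4}$ ($a{\left(q \right)} = q \left(- \frac{1}{4}\right) - \frac{4}{3} = - \frac{q}{4} - \frac{4}{3} = - \frac{4}{3} - \frac{q}{4}$)
$D = - \frac{325}{12}$ ($D = \left(-19 - \frac{13}{12}\right) - 7 = - \frac{241}{12} - 7 = - \frac{325}{12} \approx -27.083$)
$D H{\left(-3 - 3 \right)} + 16 = - \frac{325 \left(4 + 2 \left(-3 - 3\right)\right)}{12} + 16 = - \frac{325 \left(4 + 2 \left(-6\right)\right)}{12} + 16 = - \frac{325 \left(4 - 12\right)}{12} + 16 = \left(- \frac{325}{12}\right) \left(-8\right) + 16 = \frac{650}{3} + 16 = \frac{698}{3}$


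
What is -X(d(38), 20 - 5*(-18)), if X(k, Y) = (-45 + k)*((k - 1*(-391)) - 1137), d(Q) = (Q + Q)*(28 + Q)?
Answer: -21226170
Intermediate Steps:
d(Q) = 2*Q*(28 + Q) (d(Q) = (2*Q)*(28 + Q) = 2*Q*(28 + Q))
X(k, Y) = (-746 + k)*(-45 + k) (X(k, Y) = (-45 + k)*((k + 391) - 1137) = (-45 + k)*((391 + k) - 1137) = (-45 + k)*(-746 + k) = (-746 + k)*(-45 + k))
-X(d(38), 20 - 5*(-18)) = -(33570 + (2*38*(28 + 38))² - 1582*38*(28 + 38)) = -(33570 + (2*38*66)² - 1582*38*66) = -(33570 + 5016² - 791*5016) = -(33570 + 25160256 - 3967656) = -1*21226170 = -21226170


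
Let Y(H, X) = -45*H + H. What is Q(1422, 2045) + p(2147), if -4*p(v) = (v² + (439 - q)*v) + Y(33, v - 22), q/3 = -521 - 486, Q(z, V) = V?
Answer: -12028597/4 ≈ -3.0071e+6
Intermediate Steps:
Y(H, X) = -44*H
q = -3021 (q = 3*(-521 - 486) = 3*(-1007) = -3021)
p(v) = 363 - 865*v - v²/4 (p(v) = -((v² + (439 - 1*(-3021))*v) - 44*33)/4 = -((v² + (439 + 3021)*v) - 1452)/4 = -((v² + 3460*v) - 1452)/4 = -(-1452 + v² + 3460*v)/4 = 363 - 865*v - v²/4)
Q(1422, 2045) + p(2147) = 2045 + (363 - 865*2147 - ¼*2147²) = 2045 + (363 - 1857155 - ¼*4609609) = 2045 + (363 - 1857155 - 4609609/4) = 2045 - 12036777/4 = -12028597/4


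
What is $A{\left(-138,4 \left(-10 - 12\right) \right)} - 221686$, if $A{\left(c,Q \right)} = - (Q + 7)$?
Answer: $-221605$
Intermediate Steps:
$A{\left(c,Q \right)} = -7 - Q$ ($A{\left(c,Q \right)} = - (7 + Q) = -7 - Q$)
$A{\left(-138,4 \left(-10 - 12\right) \right)} - 221686 = \left(-7 - 4 \left(-10 - 12\right)\right) - 221686 = \left(-7 - 4 \left(-22\right)\right) - 221686 = \left(-7 - -88\right) - 221686 = \left(-7 + 88\right) - 221686 = 81 - 221686 = -221605$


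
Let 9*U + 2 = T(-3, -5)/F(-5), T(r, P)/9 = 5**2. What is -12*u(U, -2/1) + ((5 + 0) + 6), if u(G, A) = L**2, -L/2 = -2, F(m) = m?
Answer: -181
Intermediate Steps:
T(r, P) = 225 (T(r, P) = 9*5**2 = 9*25 = 225)
L = 4 (L = -2*(-2) = 4)
U = -47/9 (U = -2/9 + (225/(-5))/9 = -2/9 + (225*(-1/5))/9 = -2/9 + (1/9)*(-45) = -2/9 - 5 = -47/9 ≈ -5.2222)
u(G, A) = 16 (u(G, A) = 4**2 = 16)
-12*u(U, -2/1) + ((5 + 0) + 6) = -12*16 + ((5 + 0) + 6) = -192 + (5 + 6) = -192 + 11 = -181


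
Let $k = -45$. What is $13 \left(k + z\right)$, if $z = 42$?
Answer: $-39$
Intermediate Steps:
$13 \left(k + z\right) = 13 \left(-45 + 42\right) = 13 \left(-3\right) = -39$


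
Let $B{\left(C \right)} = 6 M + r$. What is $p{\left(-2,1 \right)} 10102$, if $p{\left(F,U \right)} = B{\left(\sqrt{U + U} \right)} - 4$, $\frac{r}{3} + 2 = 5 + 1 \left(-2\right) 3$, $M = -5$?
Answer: $-434386$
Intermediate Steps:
$r = -9$ ($r = -6 + 3 \left(5 + 1 \left(-2\right) 3\right) = -6 + 3 \left(5 - 6\right) = -6 + 3 \left(-1\right) = -6 - 3 = -9$)
$B{\left(C \right)} = -39$ ($B{\left(C \right)} = 6 \left(-5\right) - 9 = -30 - 9 = -39$)
$p{\left(F,U \right)} = -43$ ($p{\left(F,U \right)} = -39 - 4 = -43$)
$p{\left(-2,1 \right)} 10102 = \left(-43\right) 10102 = -434386$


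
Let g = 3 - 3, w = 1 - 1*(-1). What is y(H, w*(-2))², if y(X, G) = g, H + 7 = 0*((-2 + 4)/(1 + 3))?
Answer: 0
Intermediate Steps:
w = 2 (w = 1 + 1 = 2)
H = -7 (H = -7 + 0*((-2 + 4)/(1 + 3)) = -7 + 0*(2/4) = -7 + 0*(2*(¼)) = -7 + 0*(½) = -7 + 0 = -7)
g = 0
y(X, G) = 0
y(H, w*(-2))² = 0² = 0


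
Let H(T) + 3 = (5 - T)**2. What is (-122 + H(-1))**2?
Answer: 7921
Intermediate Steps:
H(T) = -3 + (5 - T)**2
(-122 + H(-1))**2 = (-122 + (-3 + (-5 - 1)**2))**2 = (-122 + (-3 + (-6)**2))**2 = (-122 + (-3 + 36))**2 = (-122 + 33)**2 = (-89)**2 = 7921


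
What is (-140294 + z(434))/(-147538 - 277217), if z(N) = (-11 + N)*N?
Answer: -43288/424755 ≈ -0.10191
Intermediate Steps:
z(N) = N*(-11 + N)
(-140294 + z(434))/(-147538 - 277217) = (-140294 + 434*(-11 + 434))/(-147538 - 277217) = (-140294 + 434*423)/(-424755) = (-140294 + 183582)*(-1/424755) = 43288*(-1/424755) = -43288/424755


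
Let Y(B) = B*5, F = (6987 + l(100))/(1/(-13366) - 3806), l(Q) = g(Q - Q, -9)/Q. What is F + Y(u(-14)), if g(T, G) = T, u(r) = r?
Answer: -1218119344/16956999 ≈ -71.836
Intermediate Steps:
l(Q) = 0 (l(Q) = (Q - Q)/Q = 0/Q = 0)
F = -31129414/16956999 (F = (6987 + 0)/(1/(-13366) - 3806) = 6987/(-1/13366 - 3806) = 6987/(-50870997/13366) = 6987*(-13366/50870997) = -31129414/16956999 ≈ -1.8358)
Y(B) = 5*B
F + Y(u(-14)) = -31129414/16956999 + 5*(-14) = -31129414/16956999 - 70 = -1218119344/16956999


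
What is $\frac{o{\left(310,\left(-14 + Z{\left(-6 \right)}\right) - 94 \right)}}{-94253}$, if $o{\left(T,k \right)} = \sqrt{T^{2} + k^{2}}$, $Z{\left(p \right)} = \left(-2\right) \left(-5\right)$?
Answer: $- \frac{2 \sqrt{26426}}{94253} \approx -0.0034495$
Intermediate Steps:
$Z{\left(p \right)} = 10$
$\frac{o{\left(310,\left(-14 + Z{\left(-6 \right)}\right) - 94 \right)}}{-94253} = \frac{\sqrt{310^{2} + \left(\left(-14 + 10\right) - 94\right)^{2}}}{-94253} = \sqrt{96100 + \left(-4 - 94\right)^{2}} \left(- \frac{1}{94253}\right) = \sqrt{96100 + \left(-98\right)^{2}} \left(- \frac{1}{94253}\right) = \sqrt{96100 + 9604} \left(- \frac{1}{94253}\right) = \sqrt{105704} \left(- \frac{1}{94253}\right) = 2 \sqrt{26426} \left(- \frac{1}{94253}\right) = - \frac{2 \sqrt{26426}}{94253}$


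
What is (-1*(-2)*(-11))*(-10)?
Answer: 220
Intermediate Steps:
(-1*(-2)*(-11))*(-10) = (2*(-11))*(-10) = -22*(-10) = 220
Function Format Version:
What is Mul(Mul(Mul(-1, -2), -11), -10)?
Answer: 220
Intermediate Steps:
Mul(Mul(Mul(-1, -2), -11), -10) = Mul(Mul(2, -11), -10) = Mul(-22, -10) = 220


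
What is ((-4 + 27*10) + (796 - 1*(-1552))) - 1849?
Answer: 765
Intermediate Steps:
((-4 + 27*10) + (796 - 1*(-1552))) - 1849 = ((-4 + 270) + (796 + 1552)) - 1849 = (266 + 2348) - 1849 = 2614 - 1849 = 765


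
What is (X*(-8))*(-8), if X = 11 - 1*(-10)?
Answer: 1344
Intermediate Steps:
X = 21 (X = 11 + 10 = 21)
(X*(-8))*(-8) = (21*(-8))*(-8) = -168*(-8) = 1344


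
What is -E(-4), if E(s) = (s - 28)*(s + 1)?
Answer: -96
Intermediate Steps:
E(s) = (1 + s)*(-28 + s) (E(s) = (-28 + s)*(1 + s) = (1 + s)*(-28 + s))
-E(-4) = -(-28 + (-4)² - 27*(-4)) = -(-28 + 16 + 108) = -1*96 = -96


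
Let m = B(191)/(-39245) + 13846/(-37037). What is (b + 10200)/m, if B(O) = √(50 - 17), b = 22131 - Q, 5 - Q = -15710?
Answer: -267829986338111969200/6025889656267627 + 18255189267120520*√33/6025889656267627 ≈ -44429.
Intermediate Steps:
Q = 15715 (Q = 5 - 1*(-15710) = 5 + 15710 = 15715)
b = 6416 (b = 22131 - 1*15715 = 22131 - 15715 = 6416)
B(O) = √33
m = -1978/5291 - √33/39245 (m = √33/(-39245) + 13846/(-37037) = √33*(-1/39245) + 13846*(-1/37037) = -√33/39245 - 1978/5291 = -1978/5291 - √33/39245 ≈ -0.37399)
(b + 10200)/m = (6416 + 10200)/(-1978/5291 - √33/39245) = 16616/(-1978/5291 - √33/39245)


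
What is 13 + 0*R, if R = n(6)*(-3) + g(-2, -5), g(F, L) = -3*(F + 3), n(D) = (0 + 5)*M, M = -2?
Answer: 13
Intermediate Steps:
n(D) = -10 (n(D) = (0 + 5)*(-2) = 5*(-2) = -10)
g(F, L) = -9 - 3*F (g(F, L) = -3*(3 + F) = -9 - 3*F)
R = 27 (R = -10*(-3) + (-9 - 3*(-2)) = 30 + (-9 + 6) = 30 - 3 = 27)
13 + 0*R = 13 + 0*27 = 13 + 0 = 13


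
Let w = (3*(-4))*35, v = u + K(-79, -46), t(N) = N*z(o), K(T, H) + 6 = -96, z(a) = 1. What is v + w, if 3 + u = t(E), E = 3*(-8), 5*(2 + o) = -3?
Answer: -549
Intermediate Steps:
o = -13/5 (o = -2 + (⅕)*(-3) = -2 - ⅗ = -13/5 ≈ -2.6000)
K(T, H) = -102 (K(T, H) = -6 - 96 = -102)
E = -24
t(N) = N (t(N) = N*1 = N)
u = -27 (u = -3 - 24 = -27)
v = -129 (v = -27 - 102 = -129)
w = -420 (w = -12*35 = -420)
v + w = -129 - 420 = -549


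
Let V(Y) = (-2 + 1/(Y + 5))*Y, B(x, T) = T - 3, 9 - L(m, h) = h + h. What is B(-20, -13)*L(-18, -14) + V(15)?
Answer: -2485/4 ≈ -621.25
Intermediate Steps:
L(m, h) = 9 - 2*h (L(m, h) = 9 - (h + h) = 9 - 2*h)
B(x, T) = -3 + T
V(Y) = Y*(-2 + 1/(5 + Y)) (V(Y) = (-2 + 1/(5 + Y))*Y = Y*(-2 + 1/(5 + Y)))
B(-20, -13)*L(-18, -14) + V(15) = (-3 - 13)*(9 - 2*(-14)) - 1*15*(9 + 2*15)/(5 + 15) = -16*(9 + 28) - 1*15*(9 + 30)/20 = -16*37 - 1*15*1/20*39 = -592 - 117/4 = -2485/4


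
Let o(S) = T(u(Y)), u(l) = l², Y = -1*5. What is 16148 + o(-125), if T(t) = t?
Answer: 16173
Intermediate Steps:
Y = -5
o(S) = 25 (o(S) = (-5)² = 25)
16148 + o(-125) = 16148 + 25 = 16173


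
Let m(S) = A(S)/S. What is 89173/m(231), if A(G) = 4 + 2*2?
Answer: 20598963/8 ≈ 2.5749e+6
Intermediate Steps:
A(G) = 8 (A(G) = 4 + 4 = 8)
m(S) = 8/S
89173/m(231) = 89173/((8/231)) = 89173/((8*(1/231))) = 89173/(8/231) = 89173*(231/8) = 20598963/8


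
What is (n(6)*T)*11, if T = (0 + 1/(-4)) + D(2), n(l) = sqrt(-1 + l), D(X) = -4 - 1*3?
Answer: -319*sqrt(5)/4 ≈ -178.33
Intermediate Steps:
D(X) = -7 (D(X) = -4 - 3 = -7)
T = -29/4 (T = (0 + 1/(-4)) - 7 = (0 - 1/4) - 7 = -1/4 - 7 = -29/4 ≈ -7.2500)
(n(6)*T)*11 = (sqrt(-1 + 6)*(-29/4))*11 = (sqrt(5)*(-29/4))*11 = -29*sqrt(5)/4*11 = -319*sqrt(5)/4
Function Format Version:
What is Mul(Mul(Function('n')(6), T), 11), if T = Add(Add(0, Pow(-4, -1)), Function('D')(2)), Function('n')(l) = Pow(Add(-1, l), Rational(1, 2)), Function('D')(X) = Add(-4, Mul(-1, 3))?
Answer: Mul(Rational(-319, 4), Pow(5, Rational(1, 2))) ≈ -178.33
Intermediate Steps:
Function('D')(X) = -7 (Function('D')(X) = Add(-4, -3) = -7)
T = Rational(-29, 4) (T = Add(Add(0, Pow(-4, -1)), -7) = Add(Add(0, Rational(-1, 4)), -7) = Add(Rational(-1, 4), -7) = Rational(-29, 4) ≈ -7.2500)
Mul(Mul(Function('n')(6), T), 11) = Mul(Mul(Pow(Add(-1, 6), Rational(1, 2)), Rational(-29, 4)), 11) = Mul(Mul(Pow(5, Rational(1, 2)), Rational(-29, 4)), 11) = Mul(Mul(Rational(-29, 4), Pow(5, Rational(1, 2))), 11) = Mul(Rational(-319, 4), Pow(5, Rational(1, 2)))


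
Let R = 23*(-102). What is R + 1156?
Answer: -1190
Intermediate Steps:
R = -2346
R + 1156 = -2346 + 1156 = -1190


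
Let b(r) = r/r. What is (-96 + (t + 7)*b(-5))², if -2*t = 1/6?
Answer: 1142761/144 ≈ 7935.8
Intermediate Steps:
t = -1/12 (t = -½/6 = -½*⅙ = -1/12 ≈ -0.083333)
b(r) = 1
(-96 + (t + 7)*b(-5))² = (-96 + (-1/12 + 7)*1)² = (-96 + (83/12)*1)² = (-96 + 83/12)² = (-1069/12)² = 1142761/144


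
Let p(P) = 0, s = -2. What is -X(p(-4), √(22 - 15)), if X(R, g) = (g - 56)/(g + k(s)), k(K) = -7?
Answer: -55/6 - 7*√7/6 ≈ -12.253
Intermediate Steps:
X(R, g) = (-56 + g)/(-7 + g) (X(R, g) = (g - 56)/(g - 7) = (-56 + g)/(-7 + g))
-X(p(-4), √(22 - 15)) = -(-56 + √(22 - 15))/(-7 + √(22 - 15)) = -(-56 + √7)/(-7 + √7)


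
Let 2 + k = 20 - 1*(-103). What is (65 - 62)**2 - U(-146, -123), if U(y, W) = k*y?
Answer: 17675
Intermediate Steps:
k = 121 (k = -2 + (20 - 1*(-103)) = -2 + (20 + 103) = -2 + 123 = 121)
U(y, W) = 121*y
(65 - 62)**2 - U(-146, -123) = (65 - 62)**2 - 121*(-146) = 3**2 - 1*(-17666) = 9 + 17666 = 17675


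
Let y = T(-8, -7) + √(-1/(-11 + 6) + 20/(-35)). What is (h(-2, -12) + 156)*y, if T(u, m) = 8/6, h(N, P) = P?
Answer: 192 + 144*I*√455/35 ≈ 192.0 + 87.761*I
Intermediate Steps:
T(u, m) = 4/3 (T(u, m) = 8*(⅙) = 4/3)
y = 4/3 + I*√455/35 (y = 4/3 + √(-1/(-11 + 6) + 20/(-35)) = 4/3 + √(-1/(-5) + 20*(-1/35)) = 4/3 + √(-1*(-⅕) - 4/7) = 4/3 + √(⅕ - 4/7) = 4/3 + √(-13/35) = 4/3 + I*√455/35 ≈ 1.3333 + 0.60945*I)
(h(-2, -12) + 156)*y = (-12 + 156)*(4/3 + I*√455/35) = 144*(4/3 + I*√455/35) = 192 + 144*I*√455/35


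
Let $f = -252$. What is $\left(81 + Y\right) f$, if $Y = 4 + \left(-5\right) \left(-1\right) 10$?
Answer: $-34020$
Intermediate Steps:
$Y = 54$ ($Y = 4 + 5 \cdot 10 = 4 + 50 = 54$)
$\left(81 + Y\right) f = \left(81 + 54\right) \left(-252\right) = 135 \left(-252\right) = -34020$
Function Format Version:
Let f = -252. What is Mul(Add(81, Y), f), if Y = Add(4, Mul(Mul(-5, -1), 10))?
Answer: -34020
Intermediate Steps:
Y = 54 (Y = Add(4, Mul(5, 10)) = Add(4, 50) = 54)
Mul(Add(81, Y), f) = Mul(Add(81, 54), -252) = Mul(135, -252) = -34020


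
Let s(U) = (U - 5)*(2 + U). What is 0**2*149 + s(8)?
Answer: 30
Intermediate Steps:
s(U) = (-5 + U)*(2 + U)
0**2*149 + s(8) = 0**2*149 + (-10 + 8**2 - 3*8) = 0*149 + (-10 + 64 - 24) = 0 + 30 = 30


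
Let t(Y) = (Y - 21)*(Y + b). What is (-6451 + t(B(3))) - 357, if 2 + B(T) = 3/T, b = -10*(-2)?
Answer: -7226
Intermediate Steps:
b = 20
B(T) = -2 + 3/T
t(Y) = (-21 + Y)*(20 + Y) (t(Y) = (Y - 21)*(Y + 20) = (-21 + Y)*(20 + Y))
(-6451 + t(B(3))) - 357 = (-6451 + (-420 + (-2 + 3/3)² - (-2 + 3/3))) - 357 = (-6451 + (-420 + (-2 + 3*(⅓))² - (-2 + 3*(⅓)))) - 357 = (-6451 + (-420 + (-2 + 1)² - (-2 + 1))) - 357 = (-6451 + (-420 + (-1)² - 1*(-1))) - 357 = (-6451 + (-420 + 1 + 1)) - 357 = (-6451 - 418) - 357 = -6869 - 357 = -7226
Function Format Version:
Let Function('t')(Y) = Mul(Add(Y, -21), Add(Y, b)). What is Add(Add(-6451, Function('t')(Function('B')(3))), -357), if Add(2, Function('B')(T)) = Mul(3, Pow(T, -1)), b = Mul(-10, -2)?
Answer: -7226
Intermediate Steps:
b = 20
Function('B')(T) = Add(-2, Mul(3, Pow(T, -1)))
Function('t')(Y) = Mul(Add(-21, Y), Add(20, Y)) (Function('t')(Y) = Mul(Add(Y, -21), Add(Y, 20)) = Mul(Add(-21, Y), Add(20, Y)))
Add(Add(-6451, Function('t')(Function('B')(3))), -357) = Add(Add(-6451, Add(-420, Pow(Add(-2, Mul(3, Pow(3, -1))), 2), Mul(-1, Add(-2, Mul(3, Pow(3, -1)))))), -357) = Add(Add(-6451, Add(-420, Pow(Add(-2, Mul(3, Rational(1, 3))), 2), Mul(-1, Add(-2, Mul(3, Rational(1, 3)))))), -357) = Add(Add(-6451, Add(-420, Pow(Add(-2, 1), 2), Mul(-1, Add(-2, 1)))), -357) = Add(Add(-6451, Add(-420, Pow(-1, 2), Mul(-1, -1))), -357) = Add(Add(-6451, Add(-420, 1, 1)), -357) = Add(Add(-6451, -418), -357) = Add(-6869, -357) = -7226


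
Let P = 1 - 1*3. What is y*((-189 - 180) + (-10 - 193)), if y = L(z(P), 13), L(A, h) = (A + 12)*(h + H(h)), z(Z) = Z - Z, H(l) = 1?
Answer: -96096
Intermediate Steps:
P = -2 (P = 1 - 3 = -2)
z(Z) = 0
L(A, h) = (1 + h)*(12 + A) (L(A, h) = (A + 12)*(h + 1) = (12 + A)*(1 + h) = (1 + h)*(12 + A))
y = 168 (y = 12 + 0 + 12*13 + 0*13 = 12 + 0 + 156 + 0 = 168)
y*((-189 - 180) + (-10 - 193)) = 168*((-189 - 180) + (-10 - 193)) = 168*(-369 - 203) = 168*(-572) = -96096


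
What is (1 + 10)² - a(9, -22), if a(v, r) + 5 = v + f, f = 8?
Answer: 109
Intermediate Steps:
a(v, r) = 3 + v (a(v, r) = -5 + (v + 8) = -5 + (8 + v) = 3 + v)
(1 + 10)² - a(9, -22) = (1 + 10)² - (3 + 9) = 11² - 1*12 = 121 - 12 = 109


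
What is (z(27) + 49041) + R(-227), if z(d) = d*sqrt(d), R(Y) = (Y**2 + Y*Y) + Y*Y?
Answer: 203628 + 81*sqrt(3) ≈ 2.0377e+5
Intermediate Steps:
R(Y) = 3*Y**2 (R(Y) = (Y**2 + Y**2) + Y**2 = 2*Y**2 + Y**2 = 3*Y**2)
z(d) = d**(3/2)
(z(27) + 49041) + R(-227) = (27**(3/2) + 49041) + 3*(-227)**2 = (81*sqrt(3) + 49041) + 3*51529 = (49041 + 81*sqrt(3)) + 154587 = 203628 + 81*sqrt(3)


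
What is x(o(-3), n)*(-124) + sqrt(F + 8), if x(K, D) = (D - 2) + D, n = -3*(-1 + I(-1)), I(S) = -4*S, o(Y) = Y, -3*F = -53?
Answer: 2480 + sqrt(231)/3 ≈ 2485.1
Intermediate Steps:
F = 53/3 (F = -1/3*(-53) = 53/3 ≈ 17.667)
n = -9 (n = -3*(-1 - 4*(-1)) = -3*(-1 + 4) = -3*3 = -9)
x(K, D) = -2 + 2*D (x(K, D) = (-2 + D) + D = -2 + 2*D)
x(o(-3), n)*(-124) + sqrt(F + 8) = (-2 + 2*(-9))*(-124) + sqrt(53/3 + 8) = (-2 - 18)*(-124) + sqrt(77/3) = -20*(-124) + sqrt(231)/3 = 2480 + sqrt(231)/3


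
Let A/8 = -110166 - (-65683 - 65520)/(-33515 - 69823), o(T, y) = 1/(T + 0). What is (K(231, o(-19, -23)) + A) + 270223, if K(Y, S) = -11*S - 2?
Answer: -599939867146/981711 ≈ -6.1112e+5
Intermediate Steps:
o(T, y) = 1/T
A = -45537861244/51669 (A = 8*(-110166 - (-65683 - 65520)/(-33515 - 69823)) = 8*(-110166 - (-131203)/(-103338)) = 8*(-110166 - (-131203)*(-1)/103338) = 8*(-110166 - 1*131203/103338) = 8*(-110166 - 131203/103338) = 8*(-11384465311/103338) = -45537861244/51669 ≈ -8.8134e+5)
K(Y, S) = -2 - 11*S
(K(231, o(-19, -23)) + A) + 270223 = ((-2 - 11/(-19)) - 45537861244/51669) + 270223 = ((-2 - 11*(-1/19)) - 45537861244/51669) + 270223 = ((-2 + 11/19) - 45537861244/51669) + 270223 = (-27/19 - 45537861244/51669) + 270223 = -865220758699/981711 + 270223 = -599939867146/981711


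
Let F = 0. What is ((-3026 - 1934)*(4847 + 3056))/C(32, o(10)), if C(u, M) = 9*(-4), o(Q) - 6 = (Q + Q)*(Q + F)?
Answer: 9799720/9 ≈ 1.0889e+6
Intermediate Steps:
o(Q) = 6 + 2*Q² (o(Q) = 6 + (Q + Q)*(Q + 0) = 6 + (2*Q)*Q = 6 + 2*Q²)
C(u, M) = -36
((-3026 - 1934)*(4847 + 3056))/C(32, o(10)) = ((-3026 - 1934)*(4847 + 3056))/(-36) = -4960*7903*(-1/36) = -39198880*(-1/36) = 9799720/9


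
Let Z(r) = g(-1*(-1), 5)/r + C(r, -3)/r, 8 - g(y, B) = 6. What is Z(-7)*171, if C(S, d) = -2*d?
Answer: -1368/7 ≈ -195.43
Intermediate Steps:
g(y, B) = 2 (g(y, B) = 8 - 1*6 = 8 - 6 = 2)
Z(r) = 8/r (Z(r) = 2/r + (-2*(-3))/r = 2/r + 6/r = 8/r)
Z(-7)*171 = (8/(-7))*171 = (8*(-1/7))*171 = -8/7*171 = -1368/7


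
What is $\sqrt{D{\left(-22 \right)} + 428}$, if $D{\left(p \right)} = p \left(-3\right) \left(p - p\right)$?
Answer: $2 \sqrt{107} \approx 20.688$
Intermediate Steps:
$D{\left(p \right)} = 0$ ($D{\left(p \right)} = - 3 p 0 = 0$)
$\sqrt{D{\left(-22 \right)} + 428} = \sqrt{0 + 428} = \sqrt{428} = 2 \sqrt{107}$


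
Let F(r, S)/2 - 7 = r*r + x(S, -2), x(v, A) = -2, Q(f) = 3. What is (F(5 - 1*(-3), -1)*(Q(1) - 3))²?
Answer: 0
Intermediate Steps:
F(r, S) = 10 + 2*r² (F(r, S) = 14 + 2*(r*r - 2) = 14 + 2*(r² - 2) = 14 + 2*(-2 + r²) = 14 + (-4 + 2*r²) = 10 + 2*r²)
(F(5 - 1*(-3), -1)*(Q(1) - 3))² = ((10 + 2*(5 - 1*(-3))²)*(3 - 3))² = ((10 + 2*(5 + 3)²)*0)² = ((10 + 2*8²)*0)² = ((10 + 2*64)*0)² = ((10 + 128)*0)² = (138*0)² = 0² = 0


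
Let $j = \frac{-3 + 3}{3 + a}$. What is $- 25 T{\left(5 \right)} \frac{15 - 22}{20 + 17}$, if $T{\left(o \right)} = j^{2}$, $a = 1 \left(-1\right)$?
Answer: $0$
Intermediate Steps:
$a = -1$
$j = 0$ ($j = \frac{-3 + 3}{3 - 1} = \frac{0}{2} = 0 \cdot \frac{1}{2} = 0$)
$T{\left(o \right)} = 0$ ($T{\left(o \right)} = 0^{2} = 0$)
$- 25 T{\left(5 \right)} \frac{15 - 22}{20 + 17} = \left(-25\right) 0 \frac{15 - 22}{20 + 17} = 0 \left(- \frac{7}{37}\right) = 0$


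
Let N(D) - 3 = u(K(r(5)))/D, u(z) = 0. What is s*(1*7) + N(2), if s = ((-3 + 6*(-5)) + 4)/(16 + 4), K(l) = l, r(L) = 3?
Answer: -143/20 ≈ -7.1500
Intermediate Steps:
N(D) = 3 (N(D) = 3 + 0/D = 3 + 0 = 3)
s = -29/20 (s = ((-3 - 30) + 4)/20 = (-33 + 4)*(1/20) = -29*1/20 = -29/20 ≈ -1.4500)
s*(1*7) + N(2) = -29*7/20 + 3 = -29/20*7 + 3 = -203/20 + 3 = -143/20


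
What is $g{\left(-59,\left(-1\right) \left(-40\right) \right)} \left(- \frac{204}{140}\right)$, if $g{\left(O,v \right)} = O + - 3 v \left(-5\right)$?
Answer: $- \frac{27591}{35} \approx -788.31$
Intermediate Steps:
$g{\left(O,v \right)} = O + 15 v$
$g{\left(-59,\left(-1\right) \left(-40\right) \right)} \left(- \frac{204}{140}\right) = \left(-59 + 15 \left(\left(-1\right) \left(-40\right)\right)\right) \left(- \frac{204}{140}\right) = \left(-59 + 15 \cdot 40\right) \left(\left(-204\right) \frac{1}{140}\right) = \left(-59 + 600\right) \left(- \frac{51}{35}\right) = 541 \left(- \frac{51}{35}\right) = - \frac{27591}{35}$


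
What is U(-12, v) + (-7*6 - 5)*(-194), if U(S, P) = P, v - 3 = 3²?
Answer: 9130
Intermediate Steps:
v = 12 (v = 3 + 3² = 3 + 9 = 12)
U(-12, v) + (-7*6 - 5)*(-194) = 12 + (-7*6 - 5)*(-194) = 12 + (-42 - 5)*(-194) = 12 - 47*(-194) = 12 + 9118 = 9130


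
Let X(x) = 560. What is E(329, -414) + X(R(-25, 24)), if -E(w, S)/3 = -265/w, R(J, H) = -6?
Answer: 185035/329 ≈ 562.42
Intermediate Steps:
E(w, S) = 795/w (E(w, S) = -(-795)/w = 795/w)
E(329, -414) + X(R(-25, 24)) = 795/329 + 560 = 185035/329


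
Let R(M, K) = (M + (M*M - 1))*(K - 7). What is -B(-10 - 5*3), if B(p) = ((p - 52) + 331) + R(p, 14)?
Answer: -4447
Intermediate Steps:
R(M, K) = (-7 + K)*(-1 + M + M**2) (R(M, K) = (M + (M**2 - 1))*(-7 + K) = (M + (-1 + M**2))*(-7 + K) = (-1 + M + M**2)*(-7 + K) = (-7 + K)*(-1 + M + M**2))
B(p) = 272 + 7*p**2 + 8*p (B(p) = ((p - 52) + 331) + (7 - 1*14 - 7*p - 7*p**2 + 14*p + 14*p**2) = ((-52 + p) + 331) + (7 - 14 - 7*p - 7*p**2 + 14*p + 14*p**2) = (279 + p) + (-7 + 7*p + 7*p**2) = 272 + 7*p**2 + 8*p)
-B(-10 - 5*3) = -(272 + 7*(-10 - 5*3)**2 + 8*(-10 - 5*3)) = -(272 + 7*(-10 - 15)**2 + 8*(-10 - 15)) = -(272 + 7*(-25)**2 + 8*(-25)) = -(272 + 7*625 - 200) = -(272 + 4375 - 200) = -1*4447 = -4447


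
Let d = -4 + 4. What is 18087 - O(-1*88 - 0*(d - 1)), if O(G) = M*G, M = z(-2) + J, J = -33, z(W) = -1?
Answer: 15095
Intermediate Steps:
d = 0
M = -34 (M = -1 - 33 = -34)
O(G) = -34*G
18087 - O(-1*88 - 0*(d - 1)) = 18087 - (-34)*(-1*88 - 0*(0 - 1)) = 18087 - (-34)*(-88 - 0*(-1)) = 18087 - (-34)*(-88 - 1*0) = 18087 - (-34)*(-88 + 0) = 18087 - (-34)*(-88) = 18087 - 1*2992 = 18087 - 2992 = 15095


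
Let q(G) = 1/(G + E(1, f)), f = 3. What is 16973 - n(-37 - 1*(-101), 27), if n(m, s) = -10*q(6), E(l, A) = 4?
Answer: 16974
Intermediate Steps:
q(G) = 1/(4 + G) (q(G) = 1/(G + 4) = 1/(4 + G))
n(m, s) = -1 (n(m, s) = -10/(4 + 6) = -10/10 = -10*⅒ = -1)
16973 - n(-37 - 1*(-101), 27) = 16973 - 1*(-1) = 16973 + 1 = 16974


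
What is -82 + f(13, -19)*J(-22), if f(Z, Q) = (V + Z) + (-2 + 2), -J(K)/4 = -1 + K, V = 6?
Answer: 1666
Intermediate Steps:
J(K) = 4 - 4*K (J(K) = -4*(-1 + K) = 4 - 4*K)
f(Z, Q) = 6 + Z (f(Z, Q) = (6 + Z) + (-2 + 2) = (6 + Z) + 0 = 6 + Z)
-82 + f(13, -19)*J(-22) = -82 + (6 + 13)*(4 - 4*(-22)) = -82 + 19*(4 + 88) = -82 + 19*92 = -82 + 1748 = 1666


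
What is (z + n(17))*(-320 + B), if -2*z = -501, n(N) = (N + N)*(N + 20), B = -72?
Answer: -591332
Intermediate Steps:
n(N) = 2*N*(20 + N) (n(N) = (2*N)*(20 + N) = 2*N*(20 + N))
z = 501/2 (z = -1/2*(-501) = 501/2 ≈ 250.50)
(z + n(17))*(-320 + B) = (501/2 + 2*17*(20 + 17))*(-320 - 72) = (501/2 + 2*17*37)*(-392) = (501/2 + 1258)*(-392) = (3017/2)*(-392) = -591332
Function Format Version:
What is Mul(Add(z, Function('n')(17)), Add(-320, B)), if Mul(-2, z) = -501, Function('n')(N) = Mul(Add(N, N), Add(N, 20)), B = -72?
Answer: -591332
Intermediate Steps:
Function('n')(N) = Mul(2, N, Add(20, N)) (Function('n')(N) = Mul(Mul(2, N), Add(20, N)) = Mul(2, N, Add(20, N)))
z = Rational(501, 2) (z = Mul(Rational(-1, 2), -501) = Rational(501, 2) ≈ 250.50)
Mul(Add(z, Function('n')(17)), Add(-320, B)) = Mul(Add(Rational(501, 2), Mul(2, 17, Add(20, 17))), Add(-320, -72)) = Mul(Add(Rational(501, 2), Mul(2, 17, 37)), -392) = Mul(Add(Rational(501, 2), 1258), -392) = Mul(Rational(3017, 2), -392) = -591332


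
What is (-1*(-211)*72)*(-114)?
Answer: -1731888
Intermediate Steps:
(-1*(-211)*72)*(-114) = (211*72)*(-114) = 15192*(-114) = -1731888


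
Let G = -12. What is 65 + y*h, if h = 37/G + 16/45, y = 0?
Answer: 65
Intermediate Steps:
h = -491/180 (h = 37/(-12) + 16/45 = 37*(-1/12) + 16*(1/45) = -37/12 + 16/45 = -491/180 ≈ -2.7278)
65 + y*h = 65 + 0*(-491/180) = 65 + 0 = 65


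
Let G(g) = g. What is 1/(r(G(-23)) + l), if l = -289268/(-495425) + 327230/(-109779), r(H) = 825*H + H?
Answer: -180688575/3433154645428 ≈ -5.2630e-5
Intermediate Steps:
r(H) = 826*H
l = -433097578/180688575 (l = -289268*(-1/495425) + 327230*(-1/109779) = 41324/70775 - 7610/2553 = -433097578/180688575 ≈ -2.3969)
1/(r(G(-23)) + l) = 1/(826*(-23) - 433097578/180688575) = 1/(-18998 - 433097578/180688575) = 1/(-3433154645428/180688575) = -180688575/3433154645428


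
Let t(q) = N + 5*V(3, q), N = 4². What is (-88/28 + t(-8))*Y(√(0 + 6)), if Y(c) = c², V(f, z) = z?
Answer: -1140/7 ≈ -162.86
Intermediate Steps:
N = 16
t(q) = 16 + 5*q
(-88/28 + t(-8))*Y(√(0 + 6)) = (-88/28 + (16 + 5*(-8)))*(√(0 + 6))² = (-88*1/28 + (16 - 40))*(√6)² = (-22/7 - 24)*6 = -190/7*6 = -1140/7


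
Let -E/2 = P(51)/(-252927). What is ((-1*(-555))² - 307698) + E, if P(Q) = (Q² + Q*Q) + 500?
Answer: 82718533/252927 ≈ 327.04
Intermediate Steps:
P(Q) = 500 + 2*Q² (P(Q) = (Q² + Q²) + 500 = 2*Q² + 500 = 500 + 2*Q²)
E = 11404/252927 (E = -2*(500 + 2*51²)/(-252927) = -2*(500 + 2*2601)*(-1)/252927 = -2*(500 + 5202)*(-1)/252927 = -11404*(-1)/252927 = -2*(-5702/252927) = 11404/252927 ≈ 0.045088)
((-1*(-555))² - 307698) + E = ((-1*(-555))² - 307698) + 11404/252927 = (555² - 307698) + 11404/252927 = (308025 - 307698) + 11404/252927 = 327 + 11404/252927 = 82718533/252927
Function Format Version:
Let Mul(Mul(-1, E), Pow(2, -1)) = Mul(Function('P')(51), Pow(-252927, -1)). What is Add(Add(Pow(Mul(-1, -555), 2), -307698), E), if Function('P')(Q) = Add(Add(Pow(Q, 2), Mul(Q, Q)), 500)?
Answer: Rational(82718533, 252927) ≈ 327.04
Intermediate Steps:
Function('P')(Q) = Add(500, Mul(2, Pow(Q, 2))) (Function('P')(Q) = Add(Add(Pow(Q, 2), Pow(Q, 2)), 500) = Add(Mul(2, Pow(Q, 2)), 500) = Add(500, Mul(2, Pow(Q, 2))))
E = Rational(11404, 252927) (E = Mul(-2, Mul(Add(500, Mul(2, Pow(51, 2))), Pow(-252927, -1))) = Mul(-2, Mul(Add(500, Mul(2, 2601)), Rational(-1, 252927))) = Mul(-2, Mul(Add(500, 5202), Rational(-1, 252927))) = Mul(-2, Mul(5702, Rational(-1, 252927))) = Mul(-2, Rational(-5702, 252927)) = Rational(11404, 252927) ≈ 0.045088)
Add(Add(Pow(Mul(-1, -555), 2), -307698), E) = Add(Add(Pow(Mul(-1, -555), 2), -307698), Rational(11404, 252927)) = Add(Add(Pow(555, 2), -307698), Rational(11404, 252927)) = Add(Add(308025, -307698), Rational(11404, 252927)) = Add(327, Rational(11404, 252927)) = Rational(82718533, 252927)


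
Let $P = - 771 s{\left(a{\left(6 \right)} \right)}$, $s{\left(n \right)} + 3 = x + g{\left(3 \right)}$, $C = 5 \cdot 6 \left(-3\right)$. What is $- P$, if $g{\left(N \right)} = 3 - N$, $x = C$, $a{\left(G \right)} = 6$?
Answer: $-71703$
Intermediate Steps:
$C = -90$ ($C = 30 \left(-3\right) = -90$)
$x = -90$
$s{\left(n \right)} = -93$ ($s{\left(n \right)} = -3 + \left(-90 + \left(3 - 3\right)\right) = -3 + \left(-90 + 0\right) = -3 - 90 = -93$)
$P = 71703$ ($P = \left(-771\right) \left(-93\right) = 71703$)
$- P = \left(-1\right) 71703 = -71703$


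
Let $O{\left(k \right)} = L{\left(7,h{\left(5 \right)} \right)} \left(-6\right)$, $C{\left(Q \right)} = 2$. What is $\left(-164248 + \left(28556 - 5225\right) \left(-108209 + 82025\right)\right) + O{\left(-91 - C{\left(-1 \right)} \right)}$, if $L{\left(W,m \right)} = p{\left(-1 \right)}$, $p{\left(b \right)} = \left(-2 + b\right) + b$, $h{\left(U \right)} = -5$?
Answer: $-611063128$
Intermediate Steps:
$p{\left(b \right)} = -2 + 2 b$
$L{\left(W,m \right)} = -4$ ($L{\left(W,m \right)} = -2 + 2 \left(-1\right) = -2 - 2 = -4$)
$O{\left(k \right)} = 24$ ($O{\left(k \right)} = \left(-4\right) \left(-6\right) = 24$)
$\left(-164248 + \left(28556 - 5225\right) \left(-108209 + 82025\right)\right) + O{\left(-91 - C{\left(-1 \right)} \right)} = \left(-164248 + \left(28556 - 5225\right) \left(-108209 + 82025\right)\right) + 24 = \left(-164248 + 23331 \left(-26184\right)\right) + 24 = \left(-164248 - 610898904\right) + 24 = -611063152 + 24 = -611063128$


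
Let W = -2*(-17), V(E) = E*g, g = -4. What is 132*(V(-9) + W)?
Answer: 9240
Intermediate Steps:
V(E) = -4*E (V(E) = E*(-4) = -4*E)
W = 34
132*(V(-9) + W) = 132*(-4*(-9) + 34) = 132*(36 + 34) = 132*70 = 9240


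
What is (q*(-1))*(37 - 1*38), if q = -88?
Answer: -88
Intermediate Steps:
(q*(-1))*(37 - 1*38) = (-88*(-1))*(37 - 1*38) = 88*(37 - 38) = 88*(-1) = -88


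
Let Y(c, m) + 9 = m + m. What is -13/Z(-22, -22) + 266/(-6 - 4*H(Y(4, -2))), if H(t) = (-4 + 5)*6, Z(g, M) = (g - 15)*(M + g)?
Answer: -216719/24420 ≈ -8.8746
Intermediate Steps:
Y(c, m) = -9 + 2*m (Y(c, m) = -9 + (m + m) = -9 + 2*m)
Z(g, M) = (-15 + g)*(M + g)
H(t) = 6 (H(t) = 1*6 = 6)
-13/Z(-22, -22) + 266/(-6 - 4*H(Y(4, -2))) = -13/((-22)² - 15*(-22) - 15*(-22) - 22*(-22)) + 266/(-6 - 4*6) = -13/(484 + 330 + 330 + 484) + 266/(-6 - 24) = -13/1628 + 266/(-30) = -13*1/1628 + 266*(-1/30) = -13/1628 - 133/15 = -216719/24420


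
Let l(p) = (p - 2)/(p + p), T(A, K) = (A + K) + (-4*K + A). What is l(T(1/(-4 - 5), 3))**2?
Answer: 10201/27556 ≈ 0.37019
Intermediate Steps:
T(A, K) = -3*K + 2*A (T(A, K) = (A + K) + (A - 4*K) = -3*K + 2*A)
l(p) = (-2 + p)/(2*p) (l(p) = (-2 + p)/((2*p)) = (-2 + p)*(1/(2*p)) = (-2 + p)/(2*p))
l(T(1/(-4 - 5), 3))**2 = ((-2 + (-3*3 + 2/(-4 - 5)))/(2*(-3*3 + 2/(-4 - 5))))**2 = ((-2 + (-9 + 2/(-9)))/(2*(-9 + 2/(-9))))**2 = ((-2 + (-9 + 2*(-1/9)))/(2*(-9 + 2*(-1/9))))**2 = ((-2 + (-9 - 2/9))/(2*(-9 - 2/9)))**2 = ((-2 - 83/9)/(2*(-83/9)))**2 = ((1/2)*(-9/83)*(-101/9))**2 = (101/166)**2 = 10201/27556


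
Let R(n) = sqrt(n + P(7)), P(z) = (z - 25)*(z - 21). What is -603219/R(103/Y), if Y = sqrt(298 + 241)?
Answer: -603219*sqrt(77)/sqrt(19404 + 103*sqrt(11)) ≈ -37669.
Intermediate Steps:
P(z) = (-25 + z)*(-21 + z)
Y = 7*sqrt(11) (Y = sqrt(539) = 7*sqrt(11) ≈ 23.216)
R(n) = sqrt(252 + n) (R(n) = sqrt(n + (525 + 7**2 - 46*7)) = sqrt(n + (525 + 49 - 322)) = sqrt(n + 252) = sqrt(252 + n))
-603219/R(103/Y) = -603219/sqrt(252 + 103/((7*sqrt(11)))) = -603219/sqrt(252 + 103*(sqrt(11)/77)) = -603219/sqrt(252 + 103*sqrt(11)/77)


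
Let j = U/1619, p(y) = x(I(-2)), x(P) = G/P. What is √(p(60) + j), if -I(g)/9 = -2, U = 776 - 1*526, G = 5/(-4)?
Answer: √32072390/19428 ≈ 0.29150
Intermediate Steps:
G = -5/4 (G = 5*(-¼) = -5/4 ≈ -1.2500)
U = 250 (U = 776 - 526 = 250)
I(g) = 18 (I(g) = -9*(-2) = 18)
x(P) = -5/(4*P)
p(y) = -5/72 (p(y) = -5/4/18 = -5/4*1/18 = -5/72)
j = 250/1619 ≈ 0.15442
√(p(60) + j) = √(-5/72 + 250/1619) = √(9905/116568) = √32072390/19428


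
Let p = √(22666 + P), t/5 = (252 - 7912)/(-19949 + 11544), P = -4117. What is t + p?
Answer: 7660/1681 + 9*√229 ≈ 140.75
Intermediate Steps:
t = 7660/1681 (t = 5*((252 - 7912)/(-19949 + 11544)) = 5*(-7660/(-8405)) = 5*(-7660*(-1/8405)) = 5*(1532/1681) = 7660/1681 ≈ 4.5568)
p = 9*√229 (p = √(22666 - 4117) = √18549 = 9*√229 ≈ 136.19)
t + p = 7660/1681 + 9*√229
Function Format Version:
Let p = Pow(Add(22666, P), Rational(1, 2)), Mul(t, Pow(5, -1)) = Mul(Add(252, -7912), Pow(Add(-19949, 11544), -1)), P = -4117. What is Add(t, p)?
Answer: Add(Rational(7660, 1681), Mul(9, Pow(229, Rational(1, 2)))) ≈ 140.75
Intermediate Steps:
t = Rational(7660, 1681) (t = Mul(5, Mul(Add(252, -7912), Pow(Add(-19949, 11544), -1))) = Mul(5, Mul(-7660, Pow(-8405, -1))) = Mul(5, Mul(-7660, Rational(-1, 8405))) = Mul(5, Rational(1532, 1681)) = Rational(7660, 1681) ≈ 4.5568)
p = Mul(9, Pow(229, Rational(1, 2))) (p = Pow(Add(22666, -4117), Rational(1, 2)) = Pow(18549, Rational(1, 2)) = Mul(9, Pow(229, Rational(1, 2))) ≈ 136.19)
Add(t, p) = Add(Rational(7660, 1681), Mul(9, Pow(229, Rational(1, 2))))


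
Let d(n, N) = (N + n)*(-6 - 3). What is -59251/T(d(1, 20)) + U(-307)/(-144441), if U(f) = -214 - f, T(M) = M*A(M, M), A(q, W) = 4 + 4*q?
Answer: -952387955/2281012272 ≈ -0.41753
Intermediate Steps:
d(n, N) = -9*N - 9*n (d(n, N) = (N + n)*(-9) = -9*N - 9*n)
T(M) = M*(4 + 4*M)
-59251/T(d(1, 20)) + U(-307)/(-144441) = -59251*1/(4*(1 + (-9*20 - 9*1))*(-9*20 - 9*1)) + (-214 - 1*(-307))/(-144441) = -59251*1/(4*(1 + (-180 - 9))*(-180 - 9)) + (-214 + 307)*(-1/144441) = -59251*(-1/(756*(1 - 189))) + 93*(-1/144441) = -59251/(4*(-189)*(-188)) - 31/48147 = -59251/142128 - 31/48147 = -952387955/2281012272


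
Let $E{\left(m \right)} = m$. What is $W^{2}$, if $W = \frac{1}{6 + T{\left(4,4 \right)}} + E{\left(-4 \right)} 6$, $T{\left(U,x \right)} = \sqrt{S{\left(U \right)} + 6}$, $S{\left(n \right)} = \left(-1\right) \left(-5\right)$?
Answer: $\frac{352847}{625} + \frac{1188 \sqrt{11}}{625} \approx 570.86$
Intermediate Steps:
$S{\left(n \right)} = 5$
$T{\left(U,x \right)} = \sqrt{11}$ ($T{\left(U,x \right)} = \sqrt{5 + 6} = \sqrt{11}$)
$W = -24 + \frac{1}{6 + \sqrt{11}}$ ($W = \frac{1}{6 + \sqrt{11}} - 24 = -24 + \frac{1}{6 + \sqrt{11}} \approx -23.893$)
$W^{2} = \left(- \frac{594}{25} - \frac{\sqrt{11}}{25}\right)^{2}$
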